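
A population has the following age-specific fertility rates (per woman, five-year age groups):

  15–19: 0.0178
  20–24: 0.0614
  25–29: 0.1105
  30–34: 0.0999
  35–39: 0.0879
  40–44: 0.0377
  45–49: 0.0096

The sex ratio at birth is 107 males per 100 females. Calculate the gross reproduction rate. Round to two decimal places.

Proportion female at birth = 100 / (100 + 107) = 0.48309.
Sum of ASFRs = 0.0178 + 0.0614 + 0.1105 + 0.0999 + 0.0879 + 0.0377 + 0.0096 = 0.4248
TFR = 5 × 0.4248 = 2.124
GRR = 0.48309 × 2.124 = 1.02608

1.03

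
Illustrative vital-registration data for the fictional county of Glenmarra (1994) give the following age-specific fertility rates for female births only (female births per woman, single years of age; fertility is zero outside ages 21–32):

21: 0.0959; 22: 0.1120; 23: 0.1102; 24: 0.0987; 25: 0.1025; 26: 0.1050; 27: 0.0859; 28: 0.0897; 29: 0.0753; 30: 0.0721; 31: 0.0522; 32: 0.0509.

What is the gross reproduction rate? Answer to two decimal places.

1.05

Sum of female ASFRs = 0.0959 + 0.1120 + 0.1102 + 0.0987 + 0.1025 + 0.1050 + 0.0859 + 0.0897 + 0.0753 + 0.0721 + 0.0522 + 0.0509 = 1.0504
GRR = 1.0504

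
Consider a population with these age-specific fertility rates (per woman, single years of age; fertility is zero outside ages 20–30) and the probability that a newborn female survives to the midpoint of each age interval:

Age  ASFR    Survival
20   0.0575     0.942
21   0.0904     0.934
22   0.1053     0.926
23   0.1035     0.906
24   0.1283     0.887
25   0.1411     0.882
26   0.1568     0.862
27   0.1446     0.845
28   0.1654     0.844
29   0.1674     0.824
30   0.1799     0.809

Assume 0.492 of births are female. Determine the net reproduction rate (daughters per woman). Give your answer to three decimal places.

0.614

Proportion female at birth = 0.492.
Weighting each age-specific rate by interval width and survival:
  20: 1 × 0.0575 × 0.942 = 0.05417
  21: 1 × 0.0904 × 0.934 = 0.08443
  22: 1 × 0.1053 × 0.926 = 0.09751
  23: 1 × 0.1035 × 0.906 = 0.09377
  24: 1 × 0.1283 × 0.887 = 0.11380
  25: 1 × 0.1411 × 0.882 = 0.12445
  26: 1 × 0.1568 × 0.862 = 0.13516
  27: 1 × 0.1446 × 0.845 = 0.12219
  28: 1 × 0.1654 × 0.844 = 0.13960
  29: 1 × 0.1674 × 0.824 = 0.13794
  30: 1 × 0.1799 × 0.809 = 0.14554
Sum = 1.24856
NRR = 0.492 × 1.24856 = 0.61429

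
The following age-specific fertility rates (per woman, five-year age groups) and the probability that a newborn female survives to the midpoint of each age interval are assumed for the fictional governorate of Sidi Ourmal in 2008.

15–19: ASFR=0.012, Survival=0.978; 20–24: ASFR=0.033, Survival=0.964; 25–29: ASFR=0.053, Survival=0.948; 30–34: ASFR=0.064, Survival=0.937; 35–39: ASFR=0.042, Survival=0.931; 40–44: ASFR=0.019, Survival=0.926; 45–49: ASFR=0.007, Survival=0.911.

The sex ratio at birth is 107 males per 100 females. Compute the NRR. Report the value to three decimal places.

0.524

Proportion female at birth = 100 / (100 + 107) = 0.48309.
Each age group contributes 5 × ASFR × survival:
  15–19: 5 × 0.012 × 0.978 = 0.05868
  20–24: 5 × 0.033 × 0.964 = 0.15906
  25–29: 5 × 0.053 × 0.948 = 0.25122
  30–34: 5 × 0.064 × 0.937 = 0.29984
  35–39: 5 × 0.042 × 0.931 = 0.19551
  40–44: 5 × 0.019 × 0.926 = 0.08797
  45–49: 5 × 0.007 × 0.911 = 0.03189
Sum = 1.08417
NRR = 0.48309 × 1.08417 = 0.52375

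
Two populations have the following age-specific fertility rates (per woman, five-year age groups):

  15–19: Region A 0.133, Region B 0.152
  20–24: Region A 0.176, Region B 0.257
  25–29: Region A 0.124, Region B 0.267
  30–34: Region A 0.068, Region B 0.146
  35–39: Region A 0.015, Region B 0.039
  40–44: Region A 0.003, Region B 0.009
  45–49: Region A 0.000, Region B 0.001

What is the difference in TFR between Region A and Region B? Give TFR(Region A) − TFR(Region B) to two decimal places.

-1.76

Region A:
  Sum of ASFRs = 0.133 + 0.176 + 0.124 + 0.068 + 0.015 + 0.003 + 0.000 = 0.519
  TFR = 5 × 0.519 = 2.595
Region B:
  Sum of ASFRs = 0.152 + 0.257 + 0.267 + 0.146 + 0.039 + 0.009 + 0.001 = 0.871
  TFR = 5 × 0.871 = 4.355
Difference = 2.595 − 4.355 = -1.76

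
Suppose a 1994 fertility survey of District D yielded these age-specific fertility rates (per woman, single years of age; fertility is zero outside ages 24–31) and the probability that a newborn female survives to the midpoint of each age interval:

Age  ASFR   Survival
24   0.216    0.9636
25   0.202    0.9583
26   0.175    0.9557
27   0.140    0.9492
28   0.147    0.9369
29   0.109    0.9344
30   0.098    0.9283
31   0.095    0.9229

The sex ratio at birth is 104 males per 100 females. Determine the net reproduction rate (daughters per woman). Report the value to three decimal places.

0.549

Proportion female at birth = 100 / (100 + 104) = 0.49020.
Weighting each age-specific rate by interval width and survival:
  24: 1 × 0.216 × 0.9636 = 0.20814
  25: 1 × 0.202 × 0.9583 = 0.19358
  26: 1 × 0.175 × 0.9557 = 0.16725
  27: 1 × 0.140 × 0.9492 = 0.13289
  28: 1 × 0.147 × 0.9369 = 0.13772
  29: 1 × 0.109 × 0.9344 = 0.10185
  30: 1 × 0.098 × 0.9283 = 0.09097
  31: 1 × 0.095 × 0.9229 = 0.08768
Sum = 1.12008
NRR = 0.49020 × 1.12008 = 0.54906
NRR < 1, so the cohort does not fully replace itself.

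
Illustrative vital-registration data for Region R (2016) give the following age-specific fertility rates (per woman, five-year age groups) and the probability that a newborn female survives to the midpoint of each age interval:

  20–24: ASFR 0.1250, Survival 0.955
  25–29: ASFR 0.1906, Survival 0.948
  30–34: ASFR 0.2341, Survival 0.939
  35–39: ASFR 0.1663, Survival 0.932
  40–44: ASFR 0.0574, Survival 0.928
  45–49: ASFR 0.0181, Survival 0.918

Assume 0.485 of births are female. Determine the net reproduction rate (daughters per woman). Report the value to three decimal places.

1.806

Proportion female at birth = 0.485.
Each age group contributes 5 × ASFR × survival:
  20–24: 5 × 0.1250 × 0.955 = 0.59688
  25–29: 5 × 0.1906 × 0.948 = 0.90344
  30–34: 5 × 0.2341 × 0.939 = 1.09910
  35–39: 5 × 0.1663 × 0.932 = 0.77496
  40–44: 5 × 0.0574 × 0.928 = 0.26634
  45–49: 5 × 0.0181 × 0.918 = 0.08308
Sum = 3.72380
NRR = 0.485 × 3.72380 = 1.80604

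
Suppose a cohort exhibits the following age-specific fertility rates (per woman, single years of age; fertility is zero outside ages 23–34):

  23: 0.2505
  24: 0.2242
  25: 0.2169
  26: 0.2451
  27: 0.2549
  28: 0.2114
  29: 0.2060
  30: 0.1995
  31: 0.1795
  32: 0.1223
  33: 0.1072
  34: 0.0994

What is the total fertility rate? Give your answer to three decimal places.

2.317

Sum of ASFRs = 0.2505 + 0.2242 + 0.2169 + 0.2451 + 0.2549 + 0.2114 + 0.2060 + 0.1995 + 0.1795 + 0.1223 + 0.1072 + 0.0994 = 2.3169
TFR = 2.3169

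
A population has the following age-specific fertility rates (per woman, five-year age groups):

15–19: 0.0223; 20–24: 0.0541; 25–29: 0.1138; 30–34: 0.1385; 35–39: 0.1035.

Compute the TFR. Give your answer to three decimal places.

Sum of ASFRs = 0.0223 + 0.0541 + 0.1138 + 0.1385 + 0.1035 = 0.4322
TFR = 5 × 0.4322 = 2.161

2.161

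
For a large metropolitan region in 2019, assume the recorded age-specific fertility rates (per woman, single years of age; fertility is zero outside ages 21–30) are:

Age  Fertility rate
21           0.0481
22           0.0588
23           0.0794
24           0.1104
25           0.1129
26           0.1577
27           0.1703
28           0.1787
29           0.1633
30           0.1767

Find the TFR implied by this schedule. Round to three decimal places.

1.256

Sum of ASFRs = 0.0481 + 0.0588 + 0.0794 + 0.1104 + 0.1129 + 0.1577 + 0.1703 + 0.1787 + 0.1633 + 0.1767 = 1.2563
TFR = 1.2563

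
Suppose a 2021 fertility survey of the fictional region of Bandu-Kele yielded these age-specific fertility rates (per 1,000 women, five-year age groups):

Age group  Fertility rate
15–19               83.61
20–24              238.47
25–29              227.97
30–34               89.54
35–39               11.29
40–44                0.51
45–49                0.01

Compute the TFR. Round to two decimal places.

Sum of ASFRs = 83.61 + 238.47 + 227.97 + 89.54 + 11.29 + 0.51 + 0.01 = 651.40
TFR = 5 × 651.40 / 1000 = 3.257

3.26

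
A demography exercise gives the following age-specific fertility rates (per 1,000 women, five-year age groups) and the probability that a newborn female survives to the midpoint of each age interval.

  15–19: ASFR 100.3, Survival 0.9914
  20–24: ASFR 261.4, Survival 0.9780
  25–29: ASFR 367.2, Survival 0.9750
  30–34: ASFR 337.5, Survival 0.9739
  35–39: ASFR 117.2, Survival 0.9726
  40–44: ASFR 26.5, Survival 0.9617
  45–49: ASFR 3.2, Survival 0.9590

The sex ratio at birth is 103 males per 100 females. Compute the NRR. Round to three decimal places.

Proportion female at birth = 100 / (100 + 103) = 0.49261.
Each age group contributes 5 × ASFR × survival:
  15–19: 5 × 100.3/1000 × 0.9914 = 0.49719
  20–24: 5 × 261.4/1000 × 0.9780 = 1.27825
  25–29: 5 × 367.2/1000 × 0.9750 = 1.79010
  30–34: 5 × 337.5/1000 × 0.9739 = 1.64346
  35–39: 5 × 117.2/1000 × 0.9726 = 0.56994
  40–44: 5 × 26.5/1000 × 0.9617 = 0.12743
  45–49: 5 × 3.2/1000 × 0.9590 = 0.01534
Sum = 5.92171
NRR = 0.49261 × 5.92171 = 2.91709
An NRR exceeding 1 indicates intrinsic growth under these rates.

2.917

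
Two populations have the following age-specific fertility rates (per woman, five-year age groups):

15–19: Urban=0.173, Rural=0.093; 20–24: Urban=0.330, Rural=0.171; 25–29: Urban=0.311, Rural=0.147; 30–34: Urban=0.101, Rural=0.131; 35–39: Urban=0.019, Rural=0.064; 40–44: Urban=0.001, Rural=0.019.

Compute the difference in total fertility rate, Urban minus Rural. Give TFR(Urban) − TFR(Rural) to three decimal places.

1.550

Urban:
  Sum of ASFRs = 0.173 + 0.330 + 0.311 + 0.101 + 0.019 + 0.001 = 0.935
  TFR = 5 × 0.935 = 4.675
Rural:
  Sum of ASFRs = 0.093 + 0.171 + 0.147 + 0.131 + 0.064 + 0.019 = 0.625
  TFR = 5 × 0.625 = 3.125
Difference = 4.675 − 3.125 = 1.55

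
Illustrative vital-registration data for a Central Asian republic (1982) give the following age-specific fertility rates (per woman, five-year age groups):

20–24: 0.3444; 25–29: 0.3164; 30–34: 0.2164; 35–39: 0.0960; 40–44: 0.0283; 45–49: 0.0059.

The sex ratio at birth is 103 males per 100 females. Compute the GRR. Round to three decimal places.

Proportion female at birth = 100 / (100 + 103) = 0.49261.
Sum of ASFRs = 0.3444 + 0.3164 + 0.2164 + 0.0960 + 0.0283 + 0.0059 = 1.0074
TFR = 5 × 1.0074 = 5.037
GRR = 0.49261 × 5.037 = 2.48128

2.481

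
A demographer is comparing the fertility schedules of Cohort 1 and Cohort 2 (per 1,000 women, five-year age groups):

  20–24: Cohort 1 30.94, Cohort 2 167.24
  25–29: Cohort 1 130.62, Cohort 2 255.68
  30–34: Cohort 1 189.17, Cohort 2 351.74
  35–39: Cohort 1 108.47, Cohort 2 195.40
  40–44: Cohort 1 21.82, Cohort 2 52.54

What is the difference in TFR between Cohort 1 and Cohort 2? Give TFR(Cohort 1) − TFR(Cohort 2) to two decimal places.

Cohort 1:
  Sum of ASFRs = 30.94 + 130.62 + 189.17 + 108.47 + 21.82 = 481.02
  TFR = 5 × 481.02 / 1000 = 2.4051
Cohort 2:
  Sum of ASFRs = 167.24 + 255.68 + 351.74 + 195.40 + 52.54 = 1022.60
  TFR = 5 × 1022.60 / 1000 = 5.113
Difference = 2.4051 − 5.113 = -2.7079

-2.71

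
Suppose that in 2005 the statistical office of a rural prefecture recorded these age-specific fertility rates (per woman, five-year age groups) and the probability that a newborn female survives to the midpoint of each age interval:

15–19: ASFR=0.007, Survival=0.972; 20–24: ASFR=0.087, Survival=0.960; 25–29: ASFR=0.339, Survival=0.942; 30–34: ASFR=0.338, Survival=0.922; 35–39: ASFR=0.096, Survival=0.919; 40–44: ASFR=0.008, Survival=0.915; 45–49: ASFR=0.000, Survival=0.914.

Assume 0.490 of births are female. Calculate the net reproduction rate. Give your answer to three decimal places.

Proportion female at birth = 0.490.
Weighting each age-specific rate by interval width and survival:
  15–19: 5 × 0.007 × 0.972 = 0.03402
  20–24: 5 × 0.087 × 0.960 = 0.41760
  25–29: 5 × 0.339 × 0.942 = 1.59669
  30–34: 5 × 0.338 × 0.922 = 1.55818
  35–39: 5 × 0.096 × 0.919 = 0.44112
  40–44: 5 × 0.008 × 0.915 = 0.03660
  45–49: 5 × 0.000 × 0.914 = 0.00000
Sum = 4.08421
NRR = 0.490 × 4.08421 = 2.00126
NRR > 1, so each generation more than replaces itself.

2.001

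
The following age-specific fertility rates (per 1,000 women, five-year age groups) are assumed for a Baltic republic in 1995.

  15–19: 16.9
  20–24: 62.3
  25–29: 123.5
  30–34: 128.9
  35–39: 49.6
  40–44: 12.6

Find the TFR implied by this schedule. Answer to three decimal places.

1.969

Sum of ASFRs = 16.9 + 62.3 + 123.5 + 128.9 + 49.6 + 12.6 = 393.8
TFR = 5 × 393.8 / 1000 = 1.969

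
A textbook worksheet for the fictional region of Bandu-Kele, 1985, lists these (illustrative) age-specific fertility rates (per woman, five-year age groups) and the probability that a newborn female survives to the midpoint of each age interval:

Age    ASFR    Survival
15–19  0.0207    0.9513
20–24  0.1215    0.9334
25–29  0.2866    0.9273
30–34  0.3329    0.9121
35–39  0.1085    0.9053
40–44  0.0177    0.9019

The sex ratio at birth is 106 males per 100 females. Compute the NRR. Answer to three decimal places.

1.982

Proportion female at birth = 100 / (100 + 106) = 0.48544.
Weighting each age-specific rate by interval width and survival:
  15–19: 5 × 0.0207 × 0.9513 = 0.09846
  20–24: 5 × 0.1215 × 0.9334 = 0.56704
  25–29: 5 × 0.2866 × 0.9273 = 1.32882
  30–34: 5 × 0.3329 × 0.9121 = 1.51819
  35–39: 5 × 0.1085 × 0.9053 = 0.49113
  40–44: 5 × 0.0177 × 0.9019 = 0.07982
Sum = 4.08346
NRR = 0.48544 × 4.08346 = 1.98227
NRR > 1, so each generation more than replaces itself.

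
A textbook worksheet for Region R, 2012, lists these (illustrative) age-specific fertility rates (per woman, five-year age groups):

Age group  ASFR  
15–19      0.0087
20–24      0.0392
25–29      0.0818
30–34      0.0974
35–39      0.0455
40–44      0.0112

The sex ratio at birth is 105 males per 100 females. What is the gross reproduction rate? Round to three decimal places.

Proportion female at birth = 100 / (100 + 105) = 0.48780.
Sum of ASFRs = 0.0087 + 0.0392 + 0.0818 + 0.0974 + 0.0455 + 0.0112 = 0.2838
TFR = 5 × 0.2838 = 1.419
GRR = 0.48780 × 1.419 = 0.69219

0.692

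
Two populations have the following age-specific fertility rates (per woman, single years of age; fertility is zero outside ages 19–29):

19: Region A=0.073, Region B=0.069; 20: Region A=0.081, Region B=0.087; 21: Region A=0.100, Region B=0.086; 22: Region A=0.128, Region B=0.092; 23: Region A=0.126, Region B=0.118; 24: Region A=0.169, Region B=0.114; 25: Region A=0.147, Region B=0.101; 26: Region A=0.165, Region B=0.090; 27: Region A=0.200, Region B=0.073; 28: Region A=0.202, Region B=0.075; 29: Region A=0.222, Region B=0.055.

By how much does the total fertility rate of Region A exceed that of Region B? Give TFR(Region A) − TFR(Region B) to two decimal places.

0.65

Region A:
  Sum of ASFRs = 0.073 + 0.081 + 0.100 + 0.128 + 0.126 + 0.169 + 0.147 + 0.165 + 0.200 + 0.202 + 0.222 = 1.613
  TFR = 1.613
Region B:
  Sum of ASFRs = 0.069 + 0.087 + 0.086 + 0.092 + 0.118 + 0.114 + 0.101 + 0.090 + 0.073 + 0.075 + 0.055 = 0.960
  TFR = 0.96
Difference = 1.613 − 0.96 = 0.653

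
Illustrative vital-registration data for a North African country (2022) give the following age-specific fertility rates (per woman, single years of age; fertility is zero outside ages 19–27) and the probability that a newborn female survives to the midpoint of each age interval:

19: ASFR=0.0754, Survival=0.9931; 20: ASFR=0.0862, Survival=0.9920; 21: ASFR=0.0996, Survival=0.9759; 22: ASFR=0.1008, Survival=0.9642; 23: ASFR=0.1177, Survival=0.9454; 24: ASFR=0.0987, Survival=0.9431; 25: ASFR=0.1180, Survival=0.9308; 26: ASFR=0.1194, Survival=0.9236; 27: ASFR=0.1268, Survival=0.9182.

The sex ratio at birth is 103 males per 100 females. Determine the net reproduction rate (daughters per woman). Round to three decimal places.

Proportion female at birth = 100 / (100 + 103) = 0.49261.
Per-age-group product (1 × ASFR × survival probability):
  19: 1 × 0.0754 × 0.9931 = 0.07488
  20: 1 × 0.0862 × 0.9920 = 0.08551
  21: 1 × 0.0996 × 0.9759 = 0.09720
  22: 1 × 0.1008 × 0.9642 = 0.09719
  23: 1 × 0.1177 × 0.9454 = 0.11127
  24: 1 × 0.0987 × 0.9431 = 0.09308
  25: 1 × 0.1180 × 0.9308 = 0.10983
  26: 1 × 0.1194 × 0.9236 = 0.11028
  27: 1 × 0.1268 × 0.9182 = 0.11643
Sum = 0.89567
NRR = 0.49261 × 0.89567 = 0.44122

0.441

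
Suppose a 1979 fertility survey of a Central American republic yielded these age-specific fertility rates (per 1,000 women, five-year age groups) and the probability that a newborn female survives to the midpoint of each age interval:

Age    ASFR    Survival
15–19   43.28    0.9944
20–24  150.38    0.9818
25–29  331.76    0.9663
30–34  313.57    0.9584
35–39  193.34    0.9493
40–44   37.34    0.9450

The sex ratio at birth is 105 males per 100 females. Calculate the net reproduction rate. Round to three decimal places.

Proportion female at birth = 100 / (100 + 105) = 0.48780.
Per-age-group product (5 × ASFR × survival probability):
  15–19: 5 × 43.28/1000 × 0.9944 = 0.21519
  20–24: 5 × 150.38/1000 × 0.9818 = 0.73822
  25–29: 5 × 331.76/1000 × 0.9663 = 1.60290
  30–34: 5 × 313.57/1000 × 0.9584 = 1.50263
  35–39: 5 × 193.34/1000 × 0.9493 = 0.91769
  40–44: 5 × 37.34/1000 × 0.9450 = 0.17643
Sum = 5.15306
NRR = 0.48780 × 5.15306 = 2.51366

2.514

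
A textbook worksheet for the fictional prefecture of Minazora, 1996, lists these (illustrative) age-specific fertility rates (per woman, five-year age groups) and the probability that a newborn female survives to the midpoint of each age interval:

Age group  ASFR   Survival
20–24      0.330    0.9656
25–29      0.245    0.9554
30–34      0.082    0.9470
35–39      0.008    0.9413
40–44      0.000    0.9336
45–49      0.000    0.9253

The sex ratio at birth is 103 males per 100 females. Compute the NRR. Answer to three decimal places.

Proportion female at birth = 100 / (100 + 103) = 0.49261.
Per-age-group product (5 × ASFR × survival probability):
  20–24: 5 × 0.330 × 0.9656 = 1.59324
  25–29: 5 × 0.245 × 0.9554 = 1.17037
  30–34: 5 × 0.082 × 0.9470 = 0.38827
  35–39: 5 × 0.008 × 0.9413 = 0.03765
  40–44: 5 × 0.000 × 0.9336 = 0.00000
  45–49: 5 × 0.000 × 0.9253 = 0.00000
Sum = 3.18953
NRR = 0.49261 × 3.18953 = 1.57119

1.571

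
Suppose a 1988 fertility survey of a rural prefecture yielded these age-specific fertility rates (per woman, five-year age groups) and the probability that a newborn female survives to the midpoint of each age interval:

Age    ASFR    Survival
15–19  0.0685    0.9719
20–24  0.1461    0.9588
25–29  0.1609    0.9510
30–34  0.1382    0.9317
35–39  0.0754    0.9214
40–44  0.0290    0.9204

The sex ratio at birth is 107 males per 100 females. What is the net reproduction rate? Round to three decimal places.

Proportion female at birth = 100 / (100 + 107) = 0.48309.
Weighting each age-specific rate by interval width and survival:
  15–19: 5 × 0.0685 × 0.9719 = 0.33288
  20–24: 5 × 0.1461 × 0.9588 = 0.70040
  25–29: 5 × 0.1609 × 0.9510 = 0.76508
  30–34: 5 × 0.1382 × 0.9317 = 0.64380
  35–39: 5 × 0.0754 × 0.9214 = 0.34737
  40–44: 5 × 0.0290 × 0.9204 = 0.13346
Sum = 2.92299
NRR = 0.48309 × 2.92299 = 1.41207
NRR > 1, so each generation more than replaces itself.

1.412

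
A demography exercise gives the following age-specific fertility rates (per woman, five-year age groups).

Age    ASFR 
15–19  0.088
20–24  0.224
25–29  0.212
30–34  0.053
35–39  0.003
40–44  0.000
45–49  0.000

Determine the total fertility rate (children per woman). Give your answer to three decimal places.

2.900

Sum of ASFRs = 0.088 + 0.224 + 0.212 + 0.053 + 0.003 + 0.000 + 0.000 = 0.580
TFR = 5 × 0.580 = 2.9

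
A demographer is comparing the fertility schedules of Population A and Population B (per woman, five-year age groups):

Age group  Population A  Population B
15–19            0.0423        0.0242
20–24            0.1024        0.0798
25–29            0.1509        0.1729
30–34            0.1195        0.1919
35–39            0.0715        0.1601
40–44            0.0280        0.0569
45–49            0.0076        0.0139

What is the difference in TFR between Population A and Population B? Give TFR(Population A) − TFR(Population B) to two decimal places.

Population A:
  Sum of ASFRs = 0.0423 + 0.1024 + 0.1509 + 0.1195 + 0.0715 + 0.0280 + 0.0076 = 0.5222
  TFR = 5 × 0.5222 = 2.611
Population B:
  Sum of ASFRs = 0.0242 + 0.0798 + 0.1729 + 0.1919 + 0.1601 + 0.0569 + 0.0139 = 0.6997
  TFR = 5 × 0.6997 = 3.4985
Difference = 2.611 − 3.4985 = -0.8875

-0.89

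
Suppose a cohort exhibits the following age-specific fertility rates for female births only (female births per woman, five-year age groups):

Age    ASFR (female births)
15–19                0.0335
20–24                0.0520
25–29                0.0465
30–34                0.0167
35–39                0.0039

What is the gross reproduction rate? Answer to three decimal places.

Sum of female ASFRs = 0.0335 + 0.0520 + 0.0465 + 0.0167 + 0.0039 = 0.1526
GRR = 5 × 0.1526 = 0.763

0.763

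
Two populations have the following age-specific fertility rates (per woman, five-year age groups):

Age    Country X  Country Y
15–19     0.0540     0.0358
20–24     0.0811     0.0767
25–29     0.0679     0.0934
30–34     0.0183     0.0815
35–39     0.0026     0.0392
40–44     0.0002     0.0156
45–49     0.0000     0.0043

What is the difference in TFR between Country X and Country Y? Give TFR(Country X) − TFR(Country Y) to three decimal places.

-0.612

Country X:
  Sum of ASFRs = 0.0540 + 0.0811 + 0.0679 + 0.0183 + 0.0026 + 0.0002 + 0.0000 = 0.2241
  TFR = 5 × 0.2241 = 1.1205
Country Y:
  Sum of ASFRs = 0.0358 + 0.0767 + 0.0934 + 0.0815 + 0.0392 + 0.0156 + 0.0043 = 0.3465
  TFR = 5 × 0.3465 = 1.7325
Difference = 1.1205 − 1.7325 = -0.612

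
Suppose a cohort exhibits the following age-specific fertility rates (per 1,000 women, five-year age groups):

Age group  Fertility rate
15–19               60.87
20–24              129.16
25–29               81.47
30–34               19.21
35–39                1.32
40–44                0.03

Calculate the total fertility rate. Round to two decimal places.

Sum of ASFRs = 60.87 + 129.16 + 81.47 + 19.21 + 1.32 + 0.03 = 292.06
TFR = 5 × 292.06 / 1000 = 1.4603

1.46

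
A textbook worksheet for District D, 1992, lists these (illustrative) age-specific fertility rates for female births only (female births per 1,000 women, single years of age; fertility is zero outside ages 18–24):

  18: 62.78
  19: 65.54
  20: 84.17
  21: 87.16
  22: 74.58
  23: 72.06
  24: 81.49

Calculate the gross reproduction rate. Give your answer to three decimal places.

Sum of female ASFRs = 62.78 + 65.54 + 84.17 + 87.16 + 74.58 + 72.06 + 81.49 = 527.78
GRR = 527.78 / 1000 = 0.52778

0.528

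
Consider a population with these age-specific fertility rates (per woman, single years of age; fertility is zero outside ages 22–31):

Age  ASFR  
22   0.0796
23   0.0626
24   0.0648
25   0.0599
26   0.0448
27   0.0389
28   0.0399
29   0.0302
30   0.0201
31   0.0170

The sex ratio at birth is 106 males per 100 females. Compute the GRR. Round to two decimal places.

Proportion female at birth = 100 / (100 + 106) = 0.48544.
Sum of ASFRs = 0.0796 + 0.0626 + 0.0648 + 0.0599 + 0.0448 + 0.0389 + 0.0399 + 0.0302 + 0.0201 + 0.0170 = 0.4578
TFR = 0.4578
GRR = 0.48544 × 0.4578 = 0.22223

0.22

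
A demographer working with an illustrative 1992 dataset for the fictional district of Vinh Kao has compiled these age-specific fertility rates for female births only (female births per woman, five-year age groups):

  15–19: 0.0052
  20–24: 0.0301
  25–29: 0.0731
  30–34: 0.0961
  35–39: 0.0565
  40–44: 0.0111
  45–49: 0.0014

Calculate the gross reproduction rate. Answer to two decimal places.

1.37

Sum of female ASFRs = 0.0052 + 0.0301 + 0.0731 + 0.0961 + 0.0565 + 0.0111 + 0.0014 = 0.2735
GRR = 5 × 0.2735 = 1.3675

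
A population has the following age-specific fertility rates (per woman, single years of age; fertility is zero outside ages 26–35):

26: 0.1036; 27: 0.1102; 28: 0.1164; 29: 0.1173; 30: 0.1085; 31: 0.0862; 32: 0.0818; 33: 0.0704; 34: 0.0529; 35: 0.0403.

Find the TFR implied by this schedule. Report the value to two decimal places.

0.89

Sum of ASFRs = 0.1036 + 0.1102 + 0.1164 + 0.1173 + 0.1085 + 0.0862 + 0.0818 + 0.0704 + 0.0529 + 0.0403 = 0.8876
TFR = 0.8876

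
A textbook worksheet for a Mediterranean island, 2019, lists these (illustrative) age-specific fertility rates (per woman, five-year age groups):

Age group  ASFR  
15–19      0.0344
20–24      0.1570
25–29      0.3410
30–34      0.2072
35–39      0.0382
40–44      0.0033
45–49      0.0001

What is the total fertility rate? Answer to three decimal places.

Sum of ASFRs = 0.0344 + 0.1570 + 0.3410 + 0.2072 + 0.0382 + 0.0033 + 0.0001 = 0.7812
TFR = 5 × 0.7812 = 3.906

3.906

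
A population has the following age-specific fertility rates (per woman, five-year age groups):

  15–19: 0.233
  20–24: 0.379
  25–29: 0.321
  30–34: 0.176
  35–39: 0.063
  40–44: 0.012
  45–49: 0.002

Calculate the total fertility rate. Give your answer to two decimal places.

5.93

Sum of ASFRs = 0.233 + 0.379 + 0.321 + 0.176 + 0.063 + 0.012 + 0.002 = 1.186
TFR = 5 × 1.186 = 5.93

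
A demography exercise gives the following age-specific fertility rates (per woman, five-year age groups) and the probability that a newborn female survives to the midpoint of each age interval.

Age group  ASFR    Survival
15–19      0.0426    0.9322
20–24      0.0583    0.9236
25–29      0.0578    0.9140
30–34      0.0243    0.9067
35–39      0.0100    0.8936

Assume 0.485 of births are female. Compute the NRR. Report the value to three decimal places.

Proportion female at birth = 0.485.
Survival-weighted fertility by age (5·fₓ·Sₓ):
  15–19: 5 × 0.0426 × 0.9322 = 0.19856
  20–24: 5 × 0.0583 × 0.9236 = 0.26923
  25–29: 5 × 0.0578 × 0.9140 = 0.26415
  30–34: 5 × 0.0243 × 0.9067 = 0.11016
  35–39: 5 × 0.0100 × 0.8936 = 0.04468
Sum = 0.88678
NRR = 0.485 × 0.88678 = 0.43009
NRR < 1, so the cohort does not fully replace itself.

0.430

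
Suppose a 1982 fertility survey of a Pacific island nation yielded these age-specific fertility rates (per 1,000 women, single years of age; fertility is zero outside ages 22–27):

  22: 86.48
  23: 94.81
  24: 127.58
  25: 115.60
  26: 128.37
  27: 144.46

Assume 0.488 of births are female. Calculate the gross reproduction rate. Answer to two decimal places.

Proportion female at birth = 0.488.
Sum of ASFRs = 86.48 + 94.81 + 127.58 + 115.60 + 128.37 + 144.46 = 697.30
TFR = 697.30 / 1000 = 0.6973
GRR = 0.488 × 0.6973 = 0.34028

0.34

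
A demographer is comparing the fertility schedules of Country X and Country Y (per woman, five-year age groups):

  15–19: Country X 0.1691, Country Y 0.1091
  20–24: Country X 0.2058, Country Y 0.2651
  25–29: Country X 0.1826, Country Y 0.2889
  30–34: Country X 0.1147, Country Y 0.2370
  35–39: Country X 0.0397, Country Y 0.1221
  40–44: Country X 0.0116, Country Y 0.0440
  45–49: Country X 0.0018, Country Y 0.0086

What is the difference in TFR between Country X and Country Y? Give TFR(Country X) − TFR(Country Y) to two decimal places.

Country X:
  Sum of ASFRs = 0.1691 + 0.2058 + 0.1826 + 0.1147 + 0.0397 + 0.0116 + 0.0018 = 0.7253
  TFR = 5 × 0.7253 = 3.6265
Country Y:
  Sum of ASFRs = 0.1091 + 0.2651 + 0.2889 + 0.2370 + 0.1221 + 0.0440 + 0.0086 = 1.0748
  TFR = 5 × 1.0748 = 5.374
Difference = 3.6265 − 5.374 = -1.7475

-1.75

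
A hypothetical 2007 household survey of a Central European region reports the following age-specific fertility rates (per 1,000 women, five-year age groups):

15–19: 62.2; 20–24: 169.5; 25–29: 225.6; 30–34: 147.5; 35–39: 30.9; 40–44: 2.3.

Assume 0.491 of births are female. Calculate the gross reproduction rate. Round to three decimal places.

Proportion female at birth = 0.491.
Sum of ASFRs = 62.2 + 169.5 + 225.6 + 147.5 + 30.9 + 2.3 = 638.0
TFR = 5 × 638.0 / 1000 = 3.19
GRR = 0.491 × 3.19 = 1.56629

1.566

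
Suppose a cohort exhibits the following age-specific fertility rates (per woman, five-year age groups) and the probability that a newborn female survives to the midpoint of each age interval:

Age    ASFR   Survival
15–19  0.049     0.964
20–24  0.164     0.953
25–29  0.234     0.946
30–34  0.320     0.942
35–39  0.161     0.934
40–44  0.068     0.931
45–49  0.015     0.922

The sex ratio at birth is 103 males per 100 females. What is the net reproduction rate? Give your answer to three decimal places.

Proportion female at birth = 100 / (100 + 103) = 0.49261.
Weighting each age-specific rate by interval width and survival:
  15–19: 5 × 0.049 × 0.964 = 0.23618
  20–24: 5 × 0.164 × 0.953 = 0.78146
  25–29: 5 × 0.234 × 0.946 = 1.10682
  30–34: 5 × 0.320 × 0.942 = 1.50720
  35–39: 5 × 0.161 × 0.934 = 0.75187
  40–44: 5 × 0.068 × 0.931 = 0.31654
  45–49: 5 × 0.015 × 0.922 = 0.06915
Sum = 4.76922
NRR = 0.49261 × 4.76922 = 2.34937
With NRR above 1 the population is above replacement fertility.

2.349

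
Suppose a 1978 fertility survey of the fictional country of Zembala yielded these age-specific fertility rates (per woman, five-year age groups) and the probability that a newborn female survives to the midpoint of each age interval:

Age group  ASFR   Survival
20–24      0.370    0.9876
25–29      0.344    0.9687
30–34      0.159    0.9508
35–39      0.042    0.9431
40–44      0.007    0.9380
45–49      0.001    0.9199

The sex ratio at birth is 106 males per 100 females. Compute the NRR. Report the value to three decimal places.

Proportion female at birth = 100 / (100 + 106) = 0.48544.
Each age group contributes 5 × ASFR × survival:
  20–24: 5 × 0.370 × 0.9876 = 1.82706
  25–29: 5 × 0.344 × 0.9687 = 1.66616
  30–34: 5 × 0.159 × 0.9508 = 0.75589
  35–39: 5 × 0.042 × 0.9431 = 0.19805
  40–44: 5 × 0.007 × 0.9380 = 0.03283
  45–49: 5 × 0.001 × 0.9199 = 0.00460
Sum = 4.48459
NRR = 0.48544 × 4.48459 = 2.17700
With NRR above 1 the population is above replacement fertility.

2.177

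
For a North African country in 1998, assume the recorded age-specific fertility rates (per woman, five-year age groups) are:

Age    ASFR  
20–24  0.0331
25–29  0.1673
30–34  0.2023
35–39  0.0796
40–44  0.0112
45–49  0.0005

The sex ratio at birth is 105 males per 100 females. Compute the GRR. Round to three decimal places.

Proportion female at birth = 100 / (100 + 105) = 0.48780.
Sum of ASFRs = 0.0331 + 0.1673 + 0.2023 + 0.0796 + 0.0112 + 0.0005 = 0.4940
TFR = 5 × 0.4940 = 2.47
GRR = 0.48780 × 2.47 = 1.20487

1.205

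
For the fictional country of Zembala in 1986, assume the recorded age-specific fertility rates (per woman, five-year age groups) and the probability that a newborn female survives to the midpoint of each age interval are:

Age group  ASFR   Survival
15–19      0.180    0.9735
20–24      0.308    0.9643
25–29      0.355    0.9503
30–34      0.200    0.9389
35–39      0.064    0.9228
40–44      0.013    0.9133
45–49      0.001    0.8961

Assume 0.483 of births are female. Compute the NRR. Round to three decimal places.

2.582

Proportion female at birth = 0.483.
Each age group contributes 5 × ASFR × survival:
  15–19: 5 × 0.180 × 0.9735 = 0.87615
  20–24: 5 × 0.308 × 0.9643 = 1.48502
  25–29: 5 × 0.355 × 0.9503 = 1.68678
  30–34: 5 × 0.200 × 0.9389 = 0.93890
  35–39: 5 × 0.064 × 0.9228 = 0.29530
  40–44: 5 × 0.013 × 0.9133 = 0.05936
  45–49: 5 × 0.001 × 0.8961 = 0.00448
Sum = 5.34599
NRR = 0.483 × 5.34599 = 2.58211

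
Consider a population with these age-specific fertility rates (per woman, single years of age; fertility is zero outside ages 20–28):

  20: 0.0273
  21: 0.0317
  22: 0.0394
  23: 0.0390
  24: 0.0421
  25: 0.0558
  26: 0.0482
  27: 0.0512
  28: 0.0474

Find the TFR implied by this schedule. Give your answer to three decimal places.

0.382

Sum of ASFRs = 0.0273 + 0.0317 + 0.0394 + 0.0390 + 0.0421 + 0.0558 + 0.0482 + 0.0512 + 0.0474 = 0.3821
TFR = 0.3821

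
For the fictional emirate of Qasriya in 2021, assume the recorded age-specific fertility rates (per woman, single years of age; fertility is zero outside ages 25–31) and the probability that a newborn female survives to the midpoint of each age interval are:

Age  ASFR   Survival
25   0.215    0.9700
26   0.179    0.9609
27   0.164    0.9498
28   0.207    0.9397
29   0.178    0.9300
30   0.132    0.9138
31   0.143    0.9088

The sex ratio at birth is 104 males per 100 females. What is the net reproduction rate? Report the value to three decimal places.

0.562

Proportion female at birth = 100 / (100 + 104) = 0.49020.
Survival-weighted fertility by age (1·fₓ·Sₓ):
  25: 1 × 0.215 × 0.9700 = 0.20855
  26: 1 × 0.179 × 0.9609 = 0.17200
  27: 1 × 0.164 × 0.9498 = 0.15577
  28: 1 × 0.207 × 0.9397 = 0.19452
  29: 1 × 0.178 × 0.9300 = 0.16554
  30: 1 × 0.132 × 0.9138 = 0.12062
  31: 1 × 0.143 × 0.9088 = 0.12996
Sum = 1.14696
NRR = 0.49020 × 1.14696 = 0.56224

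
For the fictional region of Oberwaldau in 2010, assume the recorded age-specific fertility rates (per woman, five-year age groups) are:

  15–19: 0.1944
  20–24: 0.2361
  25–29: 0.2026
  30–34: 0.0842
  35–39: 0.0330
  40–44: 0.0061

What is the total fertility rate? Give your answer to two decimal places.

3.78

Sum of ASFRs = 0.1944 + 0.2361 + 0.2026 + 0.0842 + 0.0330 + 0.0061 = 0.7564
TFR = 5 × 0.7564 = 3.782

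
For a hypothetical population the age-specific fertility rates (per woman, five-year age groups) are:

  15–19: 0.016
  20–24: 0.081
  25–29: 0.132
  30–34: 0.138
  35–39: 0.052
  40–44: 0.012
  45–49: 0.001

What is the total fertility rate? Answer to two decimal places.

Sum of ASFRs = 0.016 + 0.081 + 0.132 + 0.138 + 0.052 + 0.012 + 0.001 = 0.432
TFR = 5 × 0.432 = 2.16

2.16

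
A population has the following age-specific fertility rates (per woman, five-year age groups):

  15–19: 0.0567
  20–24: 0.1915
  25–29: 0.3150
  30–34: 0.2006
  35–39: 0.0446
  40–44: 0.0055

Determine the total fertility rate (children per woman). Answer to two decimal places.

Sum of ASFRs = 0.0567 + 0.1915 + 0.3150 + 0.2006 + 0.0446 + 0.0055 = 0.8139
TFR = 5 × 0.8139 = 4.0695

4.07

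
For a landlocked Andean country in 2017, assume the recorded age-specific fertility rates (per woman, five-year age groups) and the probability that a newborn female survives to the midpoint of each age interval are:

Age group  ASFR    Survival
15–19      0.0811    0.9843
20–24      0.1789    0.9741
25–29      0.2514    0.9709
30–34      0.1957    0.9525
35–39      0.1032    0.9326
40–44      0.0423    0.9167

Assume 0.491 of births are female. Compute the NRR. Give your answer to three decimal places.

2.012

Proportion female at birth = 0.491.
Each age group contributes 5 × ASFR × survival:
  15–19: 5 × 0.0811 × 0.9843 = 0.39913
  20–24: 5 × 0.1789 × 0.9741 = 0.87133
  25–29: 5 × 0.2514 × 0.9709 = 1.22042
  30–34: 5 × 0.1957 × 0.9525 = 0.93202
  35–39: 5 × 0.1032 × 0.9326 = 0.48122
  40–44: 5 × 0.0423 × 0.9167 = 0.19388
Sum = 4.09800
NRR = 0.491 × 4.09800 = 2.01212
With NRR above 1 the population is above replacement fertility.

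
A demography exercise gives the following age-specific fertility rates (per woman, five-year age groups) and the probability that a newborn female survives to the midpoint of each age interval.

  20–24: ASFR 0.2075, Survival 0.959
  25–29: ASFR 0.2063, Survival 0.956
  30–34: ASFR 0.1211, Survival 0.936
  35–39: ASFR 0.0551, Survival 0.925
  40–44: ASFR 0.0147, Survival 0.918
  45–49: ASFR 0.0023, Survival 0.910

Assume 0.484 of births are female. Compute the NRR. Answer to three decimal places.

Proportion female at birth = 0.484.
Survival-weighted fertility by age (5·fₓ·Sₓ):
  20–24: 5 × 0.2075 × 0.959 = 0.99496
  25–29: 5 × 0.2063 × 0.956 = 0.98611
  30–34: 5 × 0.1211 × 0.936 = 0.56675
  35–39: 5 × 0.0551 × 0.925 = 0.25484
  40–44: 5 × 0.0147 × 0.918 = 0.06747
  45–49: 5 × 0.0023 × 0.910 = 0.01047
Sum = 2.88060
NRR = 0.484 × 2.88060 = 1.39421

1.394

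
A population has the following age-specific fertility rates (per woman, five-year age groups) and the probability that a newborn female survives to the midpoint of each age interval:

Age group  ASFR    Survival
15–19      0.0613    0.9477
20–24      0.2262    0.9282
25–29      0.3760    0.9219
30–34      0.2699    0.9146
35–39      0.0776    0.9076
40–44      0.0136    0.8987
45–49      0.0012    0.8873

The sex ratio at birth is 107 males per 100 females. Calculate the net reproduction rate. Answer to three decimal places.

Proportion female at birth = 100 / (100 + 107) = 0.48309.
Per-age-group product (5 × ASFR × survival probability):
  15–19: 5 × 0.0613 × 0.9477 = 0.29047
  20–24: 5 × 0.2262 × 0.9282 = 1.04979
  25–29: 5 × 0.3760 × 0.9219 = 1.73317
  30–34: 5 × 0.2699 × 0.9146 = 1.23425
  35–39: 5 × 0.0776 × 0.9076 = 0.35215
  40–44: 5 × 0.0136 × 0.8987 = 0.06111
  45–49: 5 × 0.0012 × 0.8873 = 0.00532
Sum = 4.72626
NRR = 0.48309 × 4.72626 = 2.28321
With NRR above 1 the population is above replacement fertility.

2.283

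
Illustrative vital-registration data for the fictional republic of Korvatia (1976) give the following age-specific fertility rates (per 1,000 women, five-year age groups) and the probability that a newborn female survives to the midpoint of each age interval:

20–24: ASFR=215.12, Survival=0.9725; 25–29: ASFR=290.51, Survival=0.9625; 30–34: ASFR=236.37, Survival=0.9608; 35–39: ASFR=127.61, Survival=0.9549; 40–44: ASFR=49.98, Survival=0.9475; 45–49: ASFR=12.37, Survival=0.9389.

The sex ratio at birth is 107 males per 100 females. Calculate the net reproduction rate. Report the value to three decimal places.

2.166

Proportion female at birth = 100 / (100 + 107) = 0.48309.
Weighting each age-specific rate by interval width and survival:
  20–24: 5 × 215.12/1000 × 0.9725 = 1.04602
  25–29: 5 × 290.51/1000 × 0.9625 = 1.39808
  30–34: 5 × 236.37/1000 × 0.9608 = 1.13552
  35–39: 5 × 127.61/1000 × 0.9549 = 0.60927
  40–44: 5 × 49.98/1000 × 0.9475 = 0.23678
  45–49: 5 × 12.37/1000 × 0.9389 = 0.05807
Sum = 4.48374
NRR = 0.48309 × 4.48374 = 2.16605
NRR > 1, so each generation more than replaces itself.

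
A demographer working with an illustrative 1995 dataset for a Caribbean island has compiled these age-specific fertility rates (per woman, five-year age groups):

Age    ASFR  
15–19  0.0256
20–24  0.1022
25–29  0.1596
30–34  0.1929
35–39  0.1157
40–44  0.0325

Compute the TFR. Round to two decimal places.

3.14

Sum of ASFRs = 0.0256 + 0.1022 + 0.1596 + 0.1929 + 0.1157 + 0.0325 = 0.6285
TFR = 5 × 0.6285 = 3.1425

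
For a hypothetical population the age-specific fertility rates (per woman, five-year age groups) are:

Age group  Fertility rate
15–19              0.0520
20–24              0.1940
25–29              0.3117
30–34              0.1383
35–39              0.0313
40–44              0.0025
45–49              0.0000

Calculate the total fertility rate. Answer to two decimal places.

3.65

Sum of ASFRs = 0.0520 + 0.1940 + 0.3117 + 0.1383 + 0.0313 + 0.0025 + 0.0000 = 0.7298
TFR = 5 × 0.7298 = 3.649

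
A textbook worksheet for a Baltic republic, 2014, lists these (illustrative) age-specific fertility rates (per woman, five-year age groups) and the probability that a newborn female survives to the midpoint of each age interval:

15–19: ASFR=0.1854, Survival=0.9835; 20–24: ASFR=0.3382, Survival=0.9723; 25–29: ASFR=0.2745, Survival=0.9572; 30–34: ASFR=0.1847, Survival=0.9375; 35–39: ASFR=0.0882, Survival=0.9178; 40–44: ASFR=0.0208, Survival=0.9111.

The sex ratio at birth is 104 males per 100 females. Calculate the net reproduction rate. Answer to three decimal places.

2.566

Proportion female at birth = 100 / (100 + 104) = 0.49020.
Weighting each age-specific rate by interval width and survival:
  15–19: 5 × 0.1854 × 0.9835 = 0.91170
  20–24: 5 × 0.3382 × 0.9723 = 1.64416
  25–29: 5 × 0.2745 × 0.9572 = 1.31376
  30–34: 5 × 0.1847 × 0.9375 = 0.86578
  35–39: 5 × 0.0882 × 0.9178 = 0.40475
  40–44: 5 × 0.0208 × 0.9111 = 0.09475
Sum = 5.23490
NRR = 0.49020 × 5.23490 = 2.56615
An NRR exceeding 1 indicates intrinsic growth under these rates.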